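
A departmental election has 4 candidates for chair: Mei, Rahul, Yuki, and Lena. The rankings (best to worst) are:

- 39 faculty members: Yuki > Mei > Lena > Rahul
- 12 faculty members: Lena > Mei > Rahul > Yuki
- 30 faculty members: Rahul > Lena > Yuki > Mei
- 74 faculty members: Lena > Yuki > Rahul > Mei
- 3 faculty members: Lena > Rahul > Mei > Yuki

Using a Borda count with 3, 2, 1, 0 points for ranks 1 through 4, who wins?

Lena

Mei: 39·2 + 12·2 + 30·0 + 74·0 + 3·1 = 105
Rahul: 39·0 + 12·1 + 30·3 + 74·1 + 3·2 = 182
Yuki: 39·3 + 12·0 + 30·1 + 74·2 + 3·0 = 295
Lena: 39·1 + 12·3 + 30·2 + 74·3 + 3·3 = 366
Lena has the highest Borda score (366).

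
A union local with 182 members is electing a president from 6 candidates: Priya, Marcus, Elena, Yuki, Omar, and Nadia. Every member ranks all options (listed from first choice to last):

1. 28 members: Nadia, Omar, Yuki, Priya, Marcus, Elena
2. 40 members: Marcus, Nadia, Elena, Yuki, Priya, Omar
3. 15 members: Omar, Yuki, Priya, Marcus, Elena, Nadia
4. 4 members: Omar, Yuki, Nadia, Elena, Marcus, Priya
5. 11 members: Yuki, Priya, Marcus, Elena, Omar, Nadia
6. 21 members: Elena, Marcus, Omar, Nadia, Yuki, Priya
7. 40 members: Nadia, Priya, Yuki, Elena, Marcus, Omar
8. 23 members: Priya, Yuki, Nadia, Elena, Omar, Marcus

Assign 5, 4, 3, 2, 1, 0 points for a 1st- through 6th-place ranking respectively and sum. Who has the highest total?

Priya: 28·2 + 40·1 + 15·3 + 4·0 + 11·4 + 21·0 + 40·4 + 23·5 = 460
Marcus: 28·1 + 40·5 + 15·2 + 4·1 + 11·3 + 21·4 + 40·1 + 23·0 = 419
Elena: 28·0 + 40·3 + 15·1 + 4·2 + 11·2 + 21·5 + 40·2 + 23·2 = 396
Yuki: 28·3 + 40·2 + 15·4 + 4·4 + 11·5 + 21·1 + 40·3 + 23·4 = 528
Omar: 28·4 + 40·0 + 15·5 + 4·5 + 11·1 + 21·3 + 40·0 + 23·1 = 304
Nadia: 28·5 + 40·4 + 15·0 + 4·3 + 11·0 + 21·2 + 40·5 + 23·3 = 623
Nadia has the highest Borda score (623).

Nadia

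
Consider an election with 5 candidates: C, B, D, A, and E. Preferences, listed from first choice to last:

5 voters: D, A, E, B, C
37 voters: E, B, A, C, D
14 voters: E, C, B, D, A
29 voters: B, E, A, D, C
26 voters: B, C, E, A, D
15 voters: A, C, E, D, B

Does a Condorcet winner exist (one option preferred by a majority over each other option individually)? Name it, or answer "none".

E

E vs C: 85–41 for E.
E vs B: 71–55 for E.
E vs D: 121–5 for E.
E vs A: 106–20 for E.
E beats every other option head-to-head.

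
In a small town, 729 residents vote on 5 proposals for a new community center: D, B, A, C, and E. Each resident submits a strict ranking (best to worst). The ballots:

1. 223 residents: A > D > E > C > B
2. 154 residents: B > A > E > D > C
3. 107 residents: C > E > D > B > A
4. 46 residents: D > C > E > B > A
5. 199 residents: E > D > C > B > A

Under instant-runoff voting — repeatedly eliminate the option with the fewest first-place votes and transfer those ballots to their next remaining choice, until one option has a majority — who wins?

A

Round 1: D 46, B 154, A 223, C 107, E 199. Eliminate D.
Round 2: B 154, A 223, C 153, E 199. Eliminate C.
Round 3: B 154, A 223, E 352. Eliminate B.
Round 4: A 377, E 352. A has a majority.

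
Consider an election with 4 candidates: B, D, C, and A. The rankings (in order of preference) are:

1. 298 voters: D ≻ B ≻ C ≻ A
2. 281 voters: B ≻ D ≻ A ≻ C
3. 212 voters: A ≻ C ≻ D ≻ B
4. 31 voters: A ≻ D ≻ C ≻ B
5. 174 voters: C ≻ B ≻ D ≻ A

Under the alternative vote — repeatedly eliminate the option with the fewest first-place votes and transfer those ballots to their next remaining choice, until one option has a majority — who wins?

Round 1: B 281, D 298, C 174, A 243. Eliminate C.
Round 2: B 455, D 298, A 243. Eliminate A.
Round 3: B 455, D 541. D has a majority.

D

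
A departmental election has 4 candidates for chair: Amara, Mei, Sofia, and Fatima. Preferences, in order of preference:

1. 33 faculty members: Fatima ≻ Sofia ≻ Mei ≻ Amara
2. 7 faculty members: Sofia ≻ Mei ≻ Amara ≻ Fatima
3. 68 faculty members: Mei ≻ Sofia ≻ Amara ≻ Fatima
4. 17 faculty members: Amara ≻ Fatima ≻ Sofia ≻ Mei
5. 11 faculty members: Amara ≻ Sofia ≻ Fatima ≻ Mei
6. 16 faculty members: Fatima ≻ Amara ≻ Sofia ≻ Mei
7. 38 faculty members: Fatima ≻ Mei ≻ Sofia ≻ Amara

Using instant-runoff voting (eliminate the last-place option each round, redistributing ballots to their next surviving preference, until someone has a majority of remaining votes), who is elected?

Round 1: Amara 28, Mei 68, Sofia 7, Fatima 87. Eliminate Sofia.
Round 2: Amara 28, Mei 75, Fatima 87. Eliminate Amara.
Round 3: Mei 75, Fatima 115. Fatima has a majority.

Fatima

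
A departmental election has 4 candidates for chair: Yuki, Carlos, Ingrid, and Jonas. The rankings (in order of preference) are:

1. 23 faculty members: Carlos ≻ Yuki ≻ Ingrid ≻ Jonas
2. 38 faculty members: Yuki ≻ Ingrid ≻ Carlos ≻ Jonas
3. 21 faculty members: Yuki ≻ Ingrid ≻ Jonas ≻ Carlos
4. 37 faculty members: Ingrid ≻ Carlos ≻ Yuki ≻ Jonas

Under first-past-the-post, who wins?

First-place votes: Yuki 59, Carlos 23, Ingrid 37, Jonas 0.
Yuki has the most first-place votes.

Yuki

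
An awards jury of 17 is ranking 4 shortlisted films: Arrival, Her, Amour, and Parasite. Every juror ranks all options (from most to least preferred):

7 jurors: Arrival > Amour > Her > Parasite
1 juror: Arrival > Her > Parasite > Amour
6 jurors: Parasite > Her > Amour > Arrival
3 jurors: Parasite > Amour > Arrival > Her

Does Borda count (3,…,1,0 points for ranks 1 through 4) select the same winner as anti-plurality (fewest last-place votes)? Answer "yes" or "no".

no

Borda — scores: Arrival 27, Her 21, Amour 26, Parasite 28. Winner: Parasite.
Anti-plurality — last-place votes: Arrival 6, Her 3, Amour 1, Parasite 7. Winner: Amour.
The two methods disagree.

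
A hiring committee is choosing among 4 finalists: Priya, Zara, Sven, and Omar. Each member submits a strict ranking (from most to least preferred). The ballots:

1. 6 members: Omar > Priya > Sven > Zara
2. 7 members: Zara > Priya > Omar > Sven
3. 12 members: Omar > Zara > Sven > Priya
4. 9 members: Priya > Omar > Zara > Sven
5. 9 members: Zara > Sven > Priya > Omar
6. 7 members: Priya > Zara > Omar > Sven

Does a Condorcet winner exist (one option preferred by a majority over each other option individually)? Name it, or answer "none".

Checking pairwise contests:
Zara beats Priya 28–22.
Omar beats Zara 27–23.
Priya beats Sven 29–21.
Priya beats Omar 32–18.
Every option loses at least one head-to-head, so there is no Condorcet winner.

none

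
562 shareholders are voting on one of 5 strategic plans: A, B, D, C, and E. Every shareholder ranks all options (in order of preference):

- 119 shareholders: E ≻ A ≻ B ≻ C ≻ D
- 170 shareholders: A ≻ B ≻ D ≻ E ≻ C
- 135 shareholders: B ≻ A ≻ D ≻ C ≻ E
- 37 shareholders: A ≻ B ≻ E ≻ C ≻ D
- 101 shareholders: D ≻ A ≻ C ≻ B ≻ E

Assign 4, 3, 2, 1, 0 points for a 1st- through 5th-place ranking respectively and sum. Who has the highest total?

A: 119·3 + 170·4 + 135·3 + 37·4 + 101·3 = 1893
B: 119·2 + 170·3 + 135·4 + 37·3 + 101·1 = 1500
D: 119·0 + 170·2 + 135·2 + 37·0 + 101·4 = 1014
C: 119·1 + 170·0 + 135·1 + 37·1 + 101·2 = 493
E: 119·4 + 170·1 + 135·0 + 37·2 + 101·0 = 720
A has the highest Borda score (1893).

A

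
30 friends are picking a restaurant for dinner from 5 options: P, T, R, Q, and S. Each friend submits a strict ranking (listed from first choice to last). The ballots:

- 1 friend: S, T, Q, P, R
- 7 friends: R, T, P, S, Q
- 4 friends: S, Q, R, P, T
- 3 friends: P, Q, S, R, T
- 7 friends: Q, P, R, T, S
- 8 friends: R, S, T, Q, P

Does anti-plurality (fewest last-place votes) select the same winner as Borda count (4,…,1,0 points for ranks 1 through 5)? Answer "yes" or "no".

yes

Anti-plurality — last-place votes: P 8, T 7, R 1, Q 7, S 7. Winner: R.
Borda — scores: P 52, T 47, R 85, Q 59, S 57. Winner: R.
The two methods agree.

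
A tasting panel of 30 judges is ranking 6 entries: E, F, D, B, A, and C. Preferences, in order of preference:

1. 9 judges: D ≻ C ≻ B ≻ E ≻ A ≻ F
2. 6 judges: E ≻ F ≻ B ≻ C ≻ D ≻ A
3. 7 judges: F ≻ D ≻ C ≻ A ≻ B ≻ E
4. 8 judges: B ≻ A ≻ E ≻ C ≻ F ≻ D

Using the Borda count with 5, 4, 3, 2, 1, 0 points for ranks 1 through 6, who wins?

E: 9·2 + 6·5 + 7·0 + 8·3 = 72
F: 9·0 + 6·4 + 7·5 + 8·1 = 67
D: 9·5 + 6·1 + 7·4 + 8·0 = 79
B: 9·3 + 6·3 + 7·1 + 8·5 = 92
A: 9·1 + 6·0 + 7·2 + 8·4 = 55
C: 9·4 + 6·2 + 7·3 + 8·2 = 85
B has the highest Borda score (92).

B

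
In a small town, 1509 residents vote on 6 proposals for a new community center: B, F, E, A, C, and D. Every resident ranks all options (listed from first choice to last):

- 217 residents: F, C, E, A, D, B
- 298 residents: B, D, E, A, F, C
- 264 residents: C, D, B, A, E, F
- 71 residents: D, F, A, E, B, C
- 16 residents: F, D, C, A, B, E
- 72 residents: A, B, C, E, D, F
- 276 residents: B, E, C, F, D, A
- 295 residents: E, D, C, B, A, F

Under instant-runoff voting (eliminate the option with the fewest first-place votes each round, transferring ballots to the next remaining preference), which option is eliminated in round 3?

C

Round 1: B 574, F 233, E 295, A 72, C 264, D 71. Eliminate D.
Round 2: B 574, F 304, E 295, A 72, C 264. Eliminate A.
Round 3: B 646, F 304, E 295, C 264. Eliminate C.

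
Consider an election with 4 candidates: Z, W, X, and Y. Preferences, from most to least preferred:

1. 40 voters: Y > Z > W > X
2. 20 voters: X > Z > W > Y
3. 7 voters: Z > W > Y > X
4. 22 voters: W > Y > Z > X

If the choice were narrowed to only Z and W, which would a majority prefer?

Voters preferring Z to W: 67; preferring W to Z: 22.
Z wins the head-to-head.

Z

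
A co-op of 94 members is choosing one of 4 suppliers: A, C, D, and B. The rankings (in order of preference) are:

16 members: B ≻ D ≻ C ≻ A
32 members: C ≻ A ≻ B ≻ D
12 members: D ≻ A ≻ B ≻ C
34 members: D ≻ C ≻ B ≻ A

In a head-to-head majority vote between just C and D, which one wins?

Voters preferring C to D: 32; preferring D to C: 62.
D wins the head-to-head.

D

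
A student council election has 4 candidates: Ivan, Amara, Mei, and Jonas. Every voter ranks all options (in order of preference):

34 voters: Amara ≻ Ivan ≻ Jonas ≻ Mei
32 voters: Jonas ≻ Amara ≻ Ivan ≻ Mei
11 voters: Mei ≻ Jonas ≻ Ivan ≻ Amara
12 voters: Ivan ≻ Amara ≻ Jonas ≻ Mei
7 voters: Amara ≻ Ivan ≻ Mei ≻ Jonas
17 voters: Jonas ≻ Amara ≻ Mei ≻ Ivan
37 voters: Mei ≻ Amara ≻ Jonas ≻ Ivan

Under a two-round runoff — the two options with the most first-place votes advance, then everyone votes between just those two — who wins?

Jonas

Round 1 first-place votes: Ivan 12, Amara 41, Mei 48, Jonas 49.
Jonas and Mei advance.
Runoff: Jonas is preferred to Mei by 95 voters; Mei by 55.
Jonas wins the runoff.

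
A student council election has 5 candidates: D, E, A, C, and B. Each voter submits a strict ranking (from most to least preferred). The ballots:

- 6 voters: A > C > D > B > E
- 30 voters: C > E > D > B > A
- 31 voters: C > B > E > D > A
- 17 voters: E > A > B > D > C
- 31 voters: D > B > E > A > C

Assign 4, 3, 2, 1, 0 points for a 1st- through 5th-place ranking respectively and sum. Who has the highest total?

D: 6·2 + 30·2 + 31·1 + 17·1 + 31·4 = 244
E: 6·0 + 30·3 + 31·2 + 17·4 + 31·2 = 282
A: 6·4 + 30·0 + 31·0 + 17·3 + 31·1 = 106
C: 6·3 + 30·4 + 31·4 + 17·0 + 31·0 = 262
B: 6·1 + 30·1 + 31·3 + 17·2 + 31·3 = 256
E has the highest Borda score (282).

E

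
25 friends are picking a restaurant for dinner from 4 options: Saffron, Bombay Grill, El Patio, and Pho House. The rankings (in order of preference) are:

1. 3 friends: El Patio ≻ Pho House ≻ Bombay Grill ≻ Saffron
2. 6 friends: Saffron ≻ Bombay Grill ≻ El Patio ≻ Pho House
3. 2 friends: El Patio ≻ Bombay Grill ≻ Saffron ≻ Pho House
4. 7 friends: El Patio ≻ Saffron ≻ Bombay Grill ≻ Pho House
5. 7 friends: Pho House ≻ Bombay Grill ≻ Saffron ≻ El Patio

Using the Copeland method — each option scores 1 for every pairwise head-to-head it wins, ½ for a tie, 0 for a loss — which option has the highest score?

Saffron

Saffron: beats Bombay Grill, El Patio, and Pho House → score 3.
Bombay Grill: beats El Patio and Pho House; loses to Saffron → score 2.
El Patio: beats Pho House; loses to Saffron and Bombay Grill → score 1.
Pho House: loses to Saffron, Bombay Grill, and El Patio → score 0.
Saffron has the best pairwise record.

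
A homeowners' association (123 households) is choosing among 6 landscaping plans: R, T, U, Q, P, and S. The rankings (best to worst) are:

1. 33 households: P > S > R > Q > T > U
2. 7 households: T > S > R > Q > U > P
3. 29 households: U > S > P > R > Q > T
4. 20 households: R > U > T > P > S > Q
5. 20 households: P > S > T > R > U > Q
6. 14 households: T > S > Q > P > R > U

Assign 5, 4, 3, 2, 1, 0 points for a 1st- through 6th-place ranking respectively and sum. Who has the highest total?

S

R: 33·3 + 7·3 + 29·2 + 20·5 + 20·2 + 14·1 = 332
T: 33·1 + 7·5 + 29·0 + 20·3 + 20·3 + 14·5 = 258
U: 33·0 + 7·1 + 29·5 + 20·4 + 20·1 + 14·0 = 252
Q: 33·2 + 7·2 + 29·1 + 20·0 + 20·0 + 14·3 = 151
P: 33·5 + 7·0 + 29·3 + 20·2 + 20·5 + 14·2 = 420
S: 33·4 + 7·4 + 29·4 + 20·1 + 20·4 + 14·4 = 432
S has the highest Borda score (432).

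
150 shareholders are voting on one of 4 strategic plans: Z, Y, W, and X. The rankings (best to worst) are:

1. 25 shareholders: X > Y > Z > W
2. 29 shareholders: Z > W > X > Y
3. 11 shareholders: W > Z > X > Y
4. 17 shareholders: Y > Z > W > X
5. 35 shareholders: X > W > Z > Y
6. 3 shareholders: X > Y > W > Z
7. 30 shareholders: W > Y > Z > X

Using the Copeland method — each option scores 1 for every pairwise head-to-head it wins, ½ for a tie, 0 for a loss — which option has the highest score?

W

Z: beats X; ties Y; loses to W → score 1.5.
Y: ties Z; loses to W and X → score 0.5.
W: beats Z, Y, and X → score 3.
X: beats Y; loses to Z and W → score 1.
W has the best pairwise record.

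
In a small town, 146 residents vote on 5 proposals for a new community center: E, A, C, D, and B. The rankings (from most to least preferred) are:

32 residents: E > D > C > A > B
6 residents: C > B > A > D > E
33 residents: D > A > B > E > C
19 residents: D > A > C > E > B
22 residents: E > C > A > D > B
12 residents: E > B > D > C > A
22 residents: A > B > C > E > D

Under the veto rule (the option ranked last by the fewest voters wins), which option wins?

E

Last-place votes: E 6, A 12, C 33, D 22, B 73.
E is ranked last by the fewest voters, so E wins.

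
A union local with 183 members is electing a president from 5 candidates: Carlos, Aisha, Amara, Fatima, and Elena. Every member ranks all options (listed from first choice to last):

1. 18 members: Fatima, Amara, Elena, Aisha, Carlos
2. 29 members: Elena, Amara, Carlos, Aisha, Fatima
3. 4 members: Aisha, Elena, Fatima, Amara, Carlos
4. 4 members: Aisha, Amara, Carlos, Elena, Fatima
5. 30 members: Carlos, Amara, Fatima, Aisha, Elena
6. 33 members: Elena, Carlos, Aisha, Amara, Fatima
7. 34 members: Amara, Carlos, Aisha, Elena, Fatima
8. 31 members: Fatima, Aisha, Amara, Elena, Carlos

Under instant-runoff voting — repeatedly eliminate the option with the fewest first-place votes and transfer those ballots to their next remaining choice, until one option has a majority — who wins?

Amara

Round 1: Carlos 30, Aisha 8, Amara 34, Fatima 49, Elena 62. Eliminate Aisha.
Round 2: Carlos 30, Amara 38, Fatima 49, Elena 66. Eliminate Carlos.
Round 3: Amara 68, Fatima 49, Elena 66. Eliminate Fatima.
Round 4: Amara 117, Elena 66. Amara has a majority.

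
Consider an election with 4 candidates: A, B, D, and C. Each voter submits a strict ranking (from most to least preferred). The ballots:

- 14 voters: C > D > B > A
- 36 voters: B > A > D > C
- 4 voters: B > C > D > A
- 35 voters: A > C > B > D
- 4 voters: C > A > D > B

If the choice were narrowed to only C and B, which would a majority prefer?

Voters preferring C to B: 53; preferring B to C: 40.
C wins the head-to-head.

C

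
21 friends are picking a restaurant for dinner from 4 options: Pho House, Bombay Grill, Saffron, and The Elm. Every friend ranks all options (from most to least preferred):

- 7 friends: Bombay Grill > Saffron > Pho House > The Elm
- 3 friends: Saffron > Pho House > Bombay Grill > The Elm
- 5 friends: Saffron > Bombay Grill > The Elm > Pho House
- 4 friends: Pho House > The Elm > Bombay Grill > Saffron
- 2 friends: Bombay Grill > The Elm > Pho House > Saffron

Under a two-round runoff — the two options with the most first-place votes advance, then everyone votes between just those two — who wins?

Round 1 first-place votes: Pho House 4, Bombay Grill 9, Saffron 8, The Elm 0.
Bombay Grill and Saffron advance.
Runoff: Bombay Grill is preferred to Saffron by 13 voters; Saffron by 8.
Bombay Grill wins the runoff.

Bombay Grill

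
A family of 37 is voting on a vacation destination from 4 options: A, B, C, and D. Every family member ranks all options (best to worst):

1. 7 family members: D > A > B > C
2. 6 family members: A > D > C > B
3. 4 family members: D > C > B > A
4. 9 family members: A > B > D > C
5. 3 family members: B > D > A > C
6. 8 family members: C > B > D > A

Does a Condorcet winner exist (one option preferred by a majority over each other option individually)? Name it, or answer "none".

none

Checking pairwise contests:
D beats A 22–15.
A beats B 22–15.
A beats C 25–12.
B beats D 20–17.
Every option loses at least one head-to-head, so there is no Condorcet winner.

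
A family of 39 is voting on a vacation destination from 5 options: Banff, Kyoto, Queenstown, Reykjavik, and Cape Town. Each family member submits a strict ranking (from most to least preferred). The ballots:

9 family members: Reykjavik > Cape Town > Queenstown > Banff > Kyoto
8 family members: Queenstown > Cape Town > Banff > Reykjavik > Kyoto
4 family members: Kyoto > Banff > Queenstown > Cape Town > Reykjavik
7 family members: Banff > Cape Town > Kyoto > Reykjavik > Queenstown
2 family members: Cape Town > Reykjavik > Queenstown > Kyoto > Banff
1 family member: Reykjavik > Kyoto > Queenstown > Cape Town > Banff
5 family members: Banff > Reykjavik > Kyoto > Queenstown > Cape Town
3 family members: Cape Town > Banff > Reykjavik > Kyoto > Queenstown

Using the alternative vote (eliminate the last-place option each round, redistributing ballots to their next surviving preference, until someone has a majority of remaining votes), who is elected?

Banff

Round 1: Banff 12, Kyoto 4, Queenstown 8, Reykjavik 10, Cape Town 5. Eliminate Kyoto.
Round 2: Banff 16, Queenstown 8, Reykjavik 10, Cape Town 5. Eliminate Cape Town.
Round 3: Banff 19, Queenstown 8, Reykjavik 12. Eliminate Queenstown.
Round 4: Banff 27, Reykjavik 12. Banff has a majority.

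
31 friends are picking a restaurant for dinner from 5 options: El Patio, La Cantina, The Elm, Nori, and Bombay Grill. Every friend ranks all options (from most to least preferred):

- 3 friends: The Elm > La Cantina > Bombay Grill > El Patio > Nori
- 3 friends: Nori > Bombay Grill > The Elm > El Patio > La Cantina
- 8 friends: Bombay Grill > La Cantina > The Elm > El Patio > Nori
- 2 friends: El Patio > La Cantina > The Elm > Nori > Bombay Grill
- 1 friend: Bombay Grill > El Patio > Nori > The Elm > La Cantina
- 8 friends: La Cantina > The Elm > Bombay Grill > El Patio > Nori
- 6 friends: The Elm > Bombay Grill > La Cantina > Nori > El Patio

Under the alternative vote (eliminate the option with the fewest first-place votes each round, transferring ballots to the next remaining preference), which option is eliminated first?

Round 1: El Patio 2, La Cantina 8, The Elm 9, Nori 3, Bombay Grill 9. Eliminate El Patio.

El Patio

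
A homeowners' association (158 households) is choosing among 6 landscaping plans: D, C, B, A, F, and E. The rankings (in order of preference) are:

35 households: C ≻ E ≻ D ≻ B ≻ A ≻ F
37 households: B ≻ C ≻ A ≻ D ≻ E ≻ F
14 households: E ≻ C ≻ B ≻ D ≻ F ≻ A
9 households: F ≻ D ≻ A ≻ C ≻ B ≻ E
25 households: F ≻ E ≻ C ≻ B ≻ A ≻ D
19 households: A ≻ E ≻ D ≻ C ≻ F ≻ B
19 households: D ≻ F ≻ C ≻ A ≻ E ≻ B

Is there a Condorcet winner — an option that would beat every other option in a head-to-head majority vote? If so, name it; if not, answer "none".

C vs D: 111–47 for C.
C vs B: 121–37 for C.
C vs A: 130–28 for C.
C vs F: 105–53 for C.
C vs E: 100–58 for C.
C beats every other option head-to-head.

C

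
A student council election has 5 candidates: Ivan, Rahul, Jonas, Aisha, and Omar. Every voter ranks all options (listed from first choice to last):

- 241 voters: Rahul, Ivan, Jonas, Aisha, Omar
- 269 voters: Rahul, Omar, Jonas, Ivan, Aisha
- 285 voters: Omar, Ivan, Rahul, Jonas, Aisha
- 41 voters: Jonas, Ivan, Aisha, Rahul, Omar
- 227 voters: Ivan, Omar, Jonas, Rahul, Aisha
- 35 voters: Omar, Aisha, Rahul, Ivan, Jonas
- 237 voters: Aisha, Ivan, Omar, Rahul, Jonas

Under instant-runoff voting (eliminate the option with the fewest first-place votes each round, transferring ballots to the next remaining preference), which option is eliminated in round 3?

Round 1: Ivan 227, Rahul 510, Jonas 41, Aisha 237, Omar 320. Eliminate Jonas.
Round 2: Ivan 268, Rahul 510, Aisha 237, Omar 320. Eliminate Aisha.
Round 3: Ivan 505, Rahul 510, Omar 320. Eliminate Omar.

Omar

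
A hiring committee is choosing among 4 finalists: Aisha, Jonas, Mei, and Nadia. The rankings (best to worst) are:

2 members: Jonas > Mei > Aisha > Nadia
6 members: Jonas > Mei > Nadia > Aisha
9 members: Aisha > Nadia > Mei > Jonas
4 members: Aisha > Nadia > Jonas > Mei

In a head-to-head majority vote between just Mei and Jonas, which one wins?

Jonas

Voters preferring Mei to Jonas: 9; preferring Jonas to Mei: 12.
Jonas wins the head-to-head.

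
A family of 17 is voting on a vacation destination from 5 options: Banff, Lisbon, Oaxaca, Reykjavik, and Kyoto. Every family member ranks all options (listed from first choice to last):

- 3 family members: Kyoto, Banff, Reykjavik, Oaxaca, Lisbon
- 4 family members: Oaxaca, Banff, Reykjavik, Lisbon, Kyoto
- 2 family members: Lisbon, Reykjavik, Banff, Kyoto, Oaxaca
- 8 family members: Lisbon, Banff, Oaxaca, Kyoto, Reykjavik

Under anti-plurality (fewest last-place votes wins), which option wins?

Last-place votes: Banff 0, Lisbon 3, Oaxaca 2, Reykjavik 8, Kyoto 4.
Banff is ranked last by the fewest voters, so Banff wins.

Banff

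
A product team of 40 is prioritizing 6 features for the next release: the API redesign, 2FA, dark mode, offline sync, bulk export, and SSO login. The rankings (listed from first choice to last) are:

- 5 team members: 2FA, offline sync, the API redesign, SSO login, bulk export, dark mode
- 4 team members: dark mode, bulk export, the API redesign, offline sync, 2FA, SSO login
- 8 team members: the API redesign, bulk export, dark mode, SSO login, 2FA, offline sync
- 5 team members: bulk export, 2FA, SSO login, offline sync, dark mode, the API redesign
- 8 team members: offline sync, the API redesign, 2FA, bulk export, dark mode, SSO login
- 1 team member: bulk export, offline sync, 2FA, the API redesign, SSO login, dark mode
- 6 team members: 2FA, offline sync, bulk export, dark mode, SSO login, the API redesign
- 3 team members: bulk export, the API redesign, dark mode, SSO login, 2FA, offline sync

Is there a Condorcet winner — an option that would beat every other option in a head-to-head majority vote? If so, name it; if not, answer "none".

none

Checking pairwise contests:
offline sync beats the API redesign 25–15.
the API redesign beats 2FA 23–17.
the API redesign beats dark mode 25–15.
2FA beats offline sync 27–13.
the API redesign beats bulk export 21–19.
the API redesign beats SSO login 29–11.
Every option loses at least one head-to-head, so there is no Condorcet winner.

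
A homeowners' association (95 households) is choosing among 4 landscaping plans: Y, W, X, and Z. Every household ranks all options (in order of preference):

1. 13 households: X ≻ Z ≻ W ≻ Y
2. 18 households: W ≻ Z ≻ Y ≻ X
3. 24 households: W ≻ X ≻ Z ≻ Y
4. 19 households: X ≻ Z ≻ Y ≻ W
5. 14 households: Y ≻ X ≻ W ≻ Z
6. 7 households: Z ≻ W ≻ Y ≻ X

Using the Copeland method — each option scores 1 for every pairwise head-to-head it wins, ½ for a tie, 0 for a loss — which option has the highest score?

Y: loses to W, X, and Z → score 0.
W: beats Y, X, and Z → score 3.
X: beats Y and Z; loses to W → score 2.
Z: beats Y; loses to W and X → score 1.
W has the best pairwise record.

W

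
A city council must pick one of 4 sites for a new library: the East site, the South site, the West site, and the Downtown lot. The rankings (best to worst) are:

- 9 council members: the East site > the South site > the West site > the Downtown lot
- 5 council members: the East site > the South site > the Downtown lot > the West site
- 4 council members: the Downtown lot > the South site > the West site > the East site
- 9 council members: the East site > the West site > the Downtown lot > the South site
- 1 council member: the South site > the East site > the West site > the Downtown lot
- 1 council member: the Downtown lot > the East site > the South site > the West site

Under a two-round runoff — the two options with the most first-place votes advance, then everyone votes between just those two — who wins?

the East site

Round 1 first-place votes: the East site 23, the South site 1, the West site 0, the Downtown lot 5.
the East site and the Downtown lot advance.
Runoff: the East site is preferred to the Downtown lot by 24 voters; the Downtown lot by 5.
the East site wins the runoff.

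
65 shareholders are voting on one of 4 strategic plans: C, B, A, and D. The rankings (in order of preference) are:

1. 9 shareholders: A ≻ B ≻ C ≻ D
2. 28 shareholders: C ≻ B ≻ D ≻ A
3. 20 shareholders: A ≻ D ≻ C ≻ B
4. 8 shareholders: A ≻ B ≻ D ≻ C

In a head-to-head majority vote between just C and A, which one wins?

A

Voters preferring C to A: 28; preferring A to C: 37.
A wins the head-to-head.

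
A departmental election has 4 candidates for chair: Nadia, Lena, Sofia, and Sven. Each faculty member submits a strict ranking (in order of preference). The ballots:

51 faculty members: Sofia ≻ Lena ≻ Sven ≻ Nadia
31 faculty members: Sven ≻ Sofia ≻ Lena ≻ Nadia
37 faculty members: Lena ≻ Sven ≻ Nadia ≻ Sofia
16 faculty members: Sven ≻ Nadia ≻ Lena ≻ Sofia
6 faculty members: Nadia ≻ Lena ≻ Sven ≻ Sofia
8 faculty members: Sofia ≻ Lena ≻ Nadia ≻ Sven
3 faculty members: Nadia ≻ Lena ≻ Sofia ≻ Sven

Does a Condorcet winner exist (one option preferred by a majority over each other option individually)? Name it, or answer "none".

Checking pairwise contests:
Lena beats Nadia 127–25.
Sofia beats Lena 90–62.
Sven beats Sofia 90–62.
Lena beats Sven 105–47.
Every option loses at least one head-to-head, so there is no Condorcet winner.

none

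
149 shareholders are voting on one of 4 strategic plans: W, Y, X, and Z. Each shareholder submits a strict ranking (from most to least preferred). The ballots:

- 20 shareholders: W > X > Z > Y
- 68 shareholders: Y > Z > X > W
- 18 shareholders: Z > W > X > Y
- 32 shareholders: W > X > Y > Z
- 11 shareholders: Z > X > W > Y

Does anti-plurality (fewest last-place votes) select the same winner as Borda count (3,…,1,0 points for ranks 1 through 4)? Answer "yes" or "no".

Anti-plurality — last-place votes: W 68, Y 49, X 0, Z 32. Winner: X.
Borda — scores: W 203, Y 236, X 212, Z 243. Winner: Z.
The two methods disagree.

no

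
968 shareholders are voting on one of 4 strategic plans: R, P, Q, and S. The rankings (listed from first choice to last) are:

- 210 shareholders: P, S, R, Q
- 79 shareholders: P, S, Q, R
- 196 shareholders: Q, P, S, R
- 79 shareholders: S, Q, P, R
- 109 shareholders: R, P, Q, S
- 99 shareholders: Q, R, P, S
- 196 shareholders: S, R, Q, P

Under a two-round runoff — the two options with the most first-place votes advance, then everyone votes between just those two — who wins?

Q

Round 1 first-place votes: R 109, P 289, Q 295, S 275.
Q and P advance.
Runoff: Q is preferred to P by 570 voters; P by 398.
Q wins the runoff.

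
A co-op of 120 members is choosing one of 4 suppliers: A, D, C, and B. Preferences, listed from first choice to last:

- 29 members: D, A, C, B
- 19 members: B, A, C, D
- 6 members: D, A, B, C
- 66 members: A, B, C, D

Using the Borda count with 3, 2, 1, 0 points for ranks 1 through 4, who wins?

A: 29·2 + 19·2 + 6·2 + 66·3 = 306
D: 29·3 + 19·0 + 6·3 + 66·0 = 105
C: 29·1 + 19·1 + 6·0 + 66·1 = 114
B: 29·0 + 19·3 + 6·1 + 66·2 = 195
A has the highest Borda score (306).

A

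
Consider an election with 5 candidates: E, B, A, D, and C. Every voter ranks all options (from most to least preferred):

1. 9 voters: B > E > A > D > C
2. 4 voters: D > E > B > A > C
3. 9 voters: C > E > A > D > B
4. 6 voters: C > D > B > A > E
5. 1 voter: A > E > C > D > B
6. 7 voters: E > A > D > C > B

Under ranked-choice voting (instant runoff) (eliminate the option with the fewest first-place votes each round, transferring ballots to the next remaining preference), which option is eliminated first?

Round 1: E 7, B 9, A 1, D 4, C 15. Eliminate A.

A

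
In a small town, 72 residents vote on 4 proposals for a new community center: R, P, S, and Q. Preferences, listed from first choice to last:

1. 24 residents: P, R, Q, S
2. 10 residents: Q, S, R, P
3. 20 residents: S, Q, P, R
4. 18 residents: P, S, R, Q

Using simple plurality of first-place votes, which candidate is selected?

P

First-place votes: R 0, P 42, S 20, Q 10.
P has the most first-place votes.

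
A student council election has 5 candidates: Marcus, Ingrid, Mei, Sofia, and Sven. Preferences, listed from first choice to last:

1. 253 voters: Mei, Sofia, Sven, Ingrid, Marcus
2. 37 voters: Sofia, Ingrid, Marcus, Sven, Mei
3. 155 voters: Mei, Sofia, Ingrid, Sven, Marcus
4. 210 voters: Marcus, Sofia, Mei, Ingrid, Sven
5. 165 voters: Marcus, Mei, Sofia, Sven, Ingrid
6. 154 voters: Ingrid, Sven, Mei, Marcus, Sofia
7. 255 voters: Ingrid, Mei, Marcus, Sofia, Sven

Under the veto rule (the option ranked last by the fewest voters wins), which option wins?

Last-place votes: Marcus 408, Ingrid 165, Mei 37, Sofia 154, Sven 465.
Mei is ranked last by the fewest voters, so Mei wins.

Mei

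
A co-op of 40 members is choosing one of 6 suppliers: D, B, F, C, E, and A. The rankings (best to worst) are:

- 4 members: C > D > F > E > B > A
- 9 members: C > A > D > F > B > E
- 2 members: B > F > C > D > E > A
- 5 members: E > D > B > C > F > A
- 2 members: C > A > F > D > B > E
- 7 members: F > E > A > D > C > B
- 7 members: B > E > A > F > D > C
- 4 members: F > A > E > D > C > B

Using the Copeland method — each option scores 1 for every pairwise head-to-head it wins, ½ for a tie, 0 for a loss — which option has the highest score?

D: beats B and C; loses to F, E, and A → score 2.
B: ties E; loses to D, F, C, and A → score 0.5.
F: beats D, B, E, and A; ties C → score 4.5.
C: beats B and A; ties F; loses to D and E → score 2.5.
E: beats D, C, and A; ties B; loses to F → score 3.5.
A: beats D and B; loses to F, C, and E → score 2.
F has the best pairwise record.

F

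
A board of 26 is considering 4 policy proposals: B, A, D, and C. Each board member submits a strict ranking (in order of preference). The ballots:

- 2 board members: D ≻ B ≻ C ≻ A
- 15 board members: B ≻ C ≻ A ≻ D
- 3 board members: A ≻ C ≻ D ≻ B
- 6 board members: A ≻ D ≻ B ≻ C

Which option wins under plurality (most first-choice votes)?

B

First-place votes: B 15, A 9, D 2, C 0.
B has the most first-place votes.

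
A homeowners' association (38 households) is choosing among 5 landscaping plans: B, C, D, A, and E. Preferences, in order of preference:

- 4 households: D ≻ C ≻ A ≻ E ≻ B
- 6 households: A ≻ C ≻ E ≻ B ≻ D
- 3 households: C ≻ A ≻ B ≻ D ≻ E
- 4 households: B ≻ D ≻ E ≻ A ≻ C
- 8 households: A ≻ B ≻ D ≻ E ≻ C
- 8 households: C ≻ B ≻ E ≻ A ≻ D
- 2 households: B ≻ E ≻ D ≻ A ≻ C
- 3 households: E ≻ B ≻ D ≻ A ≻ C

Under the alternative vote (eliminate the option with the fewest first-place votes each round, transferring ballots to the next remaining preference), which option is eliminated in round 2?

Round 1: B 6, C 11, D 4, A 14, E 3. Eliminate E.
Round 2: B 9, C 11, D 4, A 14. Eliminate D.

D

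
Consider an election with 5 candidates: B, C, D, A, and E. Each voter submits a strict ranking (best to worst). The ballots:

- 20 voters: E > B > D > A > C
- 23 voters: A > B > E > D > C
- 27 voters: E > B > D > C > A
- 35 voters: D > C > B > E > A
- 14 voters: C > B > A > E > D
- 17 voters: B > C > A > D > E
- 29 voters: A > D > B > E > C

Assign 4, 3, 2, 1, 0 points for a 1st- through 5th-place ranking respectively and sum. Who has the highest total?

B

B: 20·3 + 23·3 + 27·3 + 35·2 + 14·3 + 17·4 + 29·2 = 448
C: 20·0 + 23·0 + 27·1 + 35·3 + 14·4 + 17·3 + 29·0 = 239
D: 20·2 + 23·1 + 27·2 + 35·4 + 14·0 + 17·1 + 29·3 = 361
A: 20·1 + 23·4 + 27·0 + 35·0 + 14·2 + 17·2 + 29·4 = 290
E: 20·4 + 23·2 + 27·4 + 35·1 + 14·1 + 17·0 + 29·1 = 312
B has the highest Borda score (448).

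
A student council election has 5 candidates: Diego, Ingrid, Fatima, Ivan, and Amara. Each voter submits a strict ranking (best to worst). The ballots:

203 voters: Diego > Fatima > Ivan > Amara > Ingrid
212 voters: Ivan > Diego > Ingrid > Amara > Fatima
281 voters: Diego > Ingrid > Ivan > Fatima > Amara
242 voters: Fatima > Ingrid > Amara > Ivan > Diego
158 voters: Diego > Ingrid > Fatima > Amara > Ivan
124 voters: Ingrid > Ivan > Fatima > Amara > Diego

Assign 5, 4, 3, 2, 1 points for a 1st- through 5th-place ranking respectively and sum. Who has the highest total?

Diego

Diego: 203·5 + 212·4 + 281·5 + 242·1 + 158·5 + 124·1 = 4424
Ingrid: 203·1 + 212·3 + 281·4 + 242·4 + 158·4 + 124·5 = 4183
Fatima: 203·4 + 212·1 + 281·2 + 242·5 + 158·3 + 124·3 = 3642
Ivan: 203·3 + 212·5 + 281·3 + 242·2 + 158·1 + 124·4 = 3650
Amara: 203·2 + 212·2 + 281·1 + 242·3 + 158·2 + 124·2 = 2401
Diego has the highest Borda score (4424).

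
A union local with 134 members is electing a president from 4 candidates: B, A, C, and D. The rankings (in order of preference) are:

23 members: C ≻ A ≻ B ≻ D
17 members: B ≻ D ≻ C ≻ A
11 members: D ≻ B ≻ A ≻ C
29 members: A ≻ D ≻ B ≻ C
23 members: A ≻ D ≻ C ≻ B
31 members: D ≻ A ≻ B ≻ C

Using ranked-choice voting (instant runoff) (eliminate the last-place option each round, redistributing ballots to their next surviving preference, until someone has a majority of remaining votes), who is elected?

Round 1: B 17, A 52, C 23, D 42. Eliminate B.
Round 2: A 52, C 23, D 59. Eliminate C.
Round 3: A 75, D 59. A has a majority.

A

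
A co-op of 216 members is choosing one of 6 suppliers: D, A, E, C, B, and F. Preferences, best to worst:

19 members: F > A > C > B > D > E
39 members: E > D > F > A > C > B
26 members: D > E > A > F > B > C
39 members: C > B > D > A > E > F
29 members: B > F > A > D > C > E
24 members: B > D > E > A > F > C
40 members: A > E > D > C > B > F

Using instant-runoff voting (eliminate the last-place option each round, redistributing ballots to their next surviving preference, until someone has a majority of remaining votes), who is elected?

Round 1: D 26, A 40, E 39, C 39, B 53, F 19. Eliminate F.
Round 2: D 26, A 59, E 39, C 39, B 53. Eliminate D.
Round 3: A 59, E 65, C 39, B 53. Eliminate C.
Round 4: A 59, E 65, B 92. Eliminate A.
Round 5: E 105, B 111. B has a majority.

B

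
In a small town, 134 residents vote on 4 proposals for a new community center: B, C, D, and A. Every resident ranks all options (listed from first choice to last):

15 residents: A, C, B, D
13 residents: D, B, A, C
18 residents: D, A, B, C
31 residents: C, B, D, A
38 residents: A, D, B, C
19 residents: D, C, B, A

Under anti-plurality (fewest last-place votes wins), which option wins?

B

Last-place votes: B 0, C 69, D 15, A 50.
B is ranked last by the fewest voters, so B wins.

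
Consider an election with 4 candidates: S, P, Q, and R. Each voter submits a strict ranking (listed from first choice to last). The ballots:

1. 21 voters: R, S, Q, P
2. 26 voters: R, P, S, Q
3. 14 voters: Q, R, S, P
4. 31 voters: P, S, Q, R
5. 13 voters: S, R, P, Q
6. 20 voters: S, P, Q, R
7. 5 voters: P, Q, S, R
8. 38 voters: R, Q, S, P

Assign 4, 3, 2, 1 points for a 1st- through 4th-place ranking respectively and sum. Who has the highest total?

S: 21·3 + 26·2 + 14·2 + 31·3 + 13·4 + 20·4 + 5·2 + 38·2 = 454
P: 21·1 + 26·3 + 14·1 + 31·4 + 13·2 + 20·3 + 5·4 + 38·1 = 381
Q: 21·2 + 26·1 + 14·4 + 31·2 + 13·1 + 20·2 + 5·3 + 38·3 = 368
R: 21·4 + 26·4 + 14·3 + 31·1 + 13·3 + 20·1 + 5·1 + 38·4 = 477
R has the highest Borda score (477).

R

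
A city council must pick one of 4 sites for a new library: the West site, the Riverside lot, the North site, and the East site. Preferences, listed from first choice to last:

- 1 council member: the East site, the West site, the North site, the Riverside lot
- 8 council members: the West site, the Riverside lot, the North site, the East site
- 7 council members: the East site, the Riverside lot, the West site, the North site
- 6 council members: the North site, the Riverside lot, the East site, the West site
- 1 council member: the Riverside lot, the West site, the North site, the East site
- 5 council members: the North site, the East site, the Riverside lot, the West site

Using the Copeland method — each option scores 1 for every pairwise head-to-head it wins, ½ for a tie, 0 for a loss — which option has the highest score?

the West site: beats the North site; loses to the Riverside lot and the East site → score 1.
the Riverside lot: beats the West site, the North site, and the East site → score 3.
the North site: beats the East site; loses to the West site and the Riverside lot → score 1.
the East site: beats the West site; loses to the Riverside lot and the North site → score 1.
the Riverside lot has the best pairwise record.

the Riverside lot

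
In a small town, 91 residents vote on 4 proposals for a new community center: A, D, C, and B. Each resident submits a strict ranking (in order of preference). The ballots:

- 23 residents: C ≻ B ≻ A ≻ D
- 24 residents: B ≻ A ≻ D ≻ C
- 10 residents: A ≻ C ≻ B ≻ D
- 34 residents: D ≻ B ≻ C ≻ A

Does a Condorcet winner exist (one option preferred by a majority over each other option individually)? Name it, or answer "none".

B

B vs A: 81–10 for B.
B vs D: 57–34 for B.
B vs C: 58–33 for B.
B beats every other option head-to-head.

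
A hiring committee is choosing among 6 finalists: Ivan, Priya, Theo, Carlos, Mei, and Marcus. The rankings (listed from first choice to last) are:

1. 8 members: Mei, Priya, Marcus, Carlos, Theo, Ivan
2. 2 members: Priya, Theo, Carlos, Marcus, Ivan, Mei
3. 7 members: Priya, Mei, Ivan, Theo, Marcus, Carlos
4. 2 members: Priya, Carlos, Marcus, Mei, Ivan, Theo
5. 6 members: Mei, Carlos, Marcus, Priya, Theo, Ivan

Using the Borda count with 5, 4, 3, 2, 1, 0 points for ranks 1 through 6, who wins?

Ivan: 8·0 + 2·1 + 7·3 + 2·1 + 6·0 = 25
Priya: 8·4 + 2·5 + 7·5 + 2·5 + 6·2 = 99
Theo: 8·1 + 2·4 + 7·2 + 2·0 + 6·1 = 36
Carlos: 8·2 + 2·3 + 7·0 + 2·4 + 6·4 = 54
Mei: 8·5 + 2·0 + 7·4 + 2·2 + 6·5 = 102
Marcus: 8·3 + 2·2 + 7·1 + 2·3 + 6·3 = 59
Mei has the highest Borda score (102).

Mei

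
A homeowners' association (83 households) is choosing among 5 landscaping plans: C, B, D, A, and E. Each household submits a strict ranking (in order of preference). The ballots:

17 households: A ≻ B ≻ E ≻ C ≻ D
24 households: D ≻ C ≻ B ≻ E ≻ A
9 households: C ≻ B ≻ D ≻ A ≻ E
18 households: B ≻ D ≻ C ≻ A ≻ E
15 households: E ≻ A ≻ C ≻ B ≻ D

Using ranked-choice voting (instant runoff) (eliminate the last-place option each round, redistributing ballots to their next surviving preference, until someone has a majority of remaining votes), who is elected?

B

Round 1: C 9, B 18, D 24, A 17, E 15. Eliminate C.
Round 2: B 27, D 24, A 17, E 15. Eliminate E.
Round 3: B 27, D 24, A 32. Eliminate D.
Round 4: B 51, A 32. B has a majority.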